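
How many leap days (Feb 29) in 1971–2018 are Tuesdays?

2

Leap years in 1971–2018: 12 of them.
Feb 29 weekday advances by 5 (mod 7) from one leap year to the next four years later (or differs when a century non-leap intervenes).
Leap-day weekdays: 1972:Tue✓ 1976:Sun 1980:Fri 1984:Wed 1988:Mon 1992:Sat 1996:Thu 2000:Tue✓ 2004:Sun 2008:Fri 2012:Wed 2016:Mon
Tuesday: 1972, 2000 → 2.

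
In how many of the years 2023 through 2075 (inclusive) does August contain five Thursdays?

August has 31 days; it has five Thursdays when Thursday falls among the first (month-length − 28) days — i.e. when August 1 is one of Thursday/Wednesday/Tuesday.
August 1 by year: 2023:Tue✓ 2024:Thu✓ 2025:Fri 2026:Sat 2027:Sun 2028:Tue✓ 2029:Wed✓ 2030:Thu✓ 2031:Fri 2032:Sun 2033:Mon 2034:Tue✓ 2035:Wed✓ 2036:Fri 2037:Sat …(23 more)… 2061:Mon 2062:Tue✓ 2063:Wed✓ 2064:Fri 2065:Sat 2066:Sun 2067:Mon 2068:Wed✓ 2069:Thu✓ 2070:Fri 2071:Sat 2072:Mon 2073:Tue✓ 2074:Wed✓ 2075:Thu✓
Years with five Thursdays: 2023, 2024, 2028, 2029, 2030, 2034, 2035, 2040, 2041, 2045, 2046, 2047, 2051, 2052, 2056, 2057, 2058, 2062, 2063, 2068, 2069, 2073, 2074, 2075 → 24.

24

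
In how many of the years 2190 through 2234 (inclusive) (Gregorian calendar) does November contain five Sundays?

13

November has 30 days; it has five Sundays when Sunday falls among the first (month-length − 28) days — i.e. when November 1 is one of Sunday/Saturday.
November 1 by year: 2190:Mon 2191:Tue 2192:Thu 2193:Fri 2194:Sat✓ 2195:Sun✓ 2196:Tue 2197:Wed 2198:Thu 2199:Fri 2200:Sat✓ 2201:Sun✓ 2202:Mon 2203:Tue 2204:Thu …(15 more)… 2220:Wed 2221:Thu 2222:Fri 2223:Sat✓ 2224:Mon 2225:Tue 2226:Wed 2227:Thu 2228:Sat✓ 2229:Sun✓ 2230:Mon 2231:Tue 2232:Thu 2233:Fri 2234:Sat✓
Years with five Sundays: 2194, 2195, 2200, 2201, 2206, 2207, 2212, 2217, 2218, 2223, 2228, 2229, 2234 → 13.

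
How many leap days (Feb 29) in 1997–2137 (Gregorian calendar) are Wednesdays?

Leap years in 1997–2137: 34 of them.
Feb 29 weekday advances by 5 (mod 7) from one leap year to the next four years later (or differs when a century non-leap intervenes).
Leap-day weekdays: 2000:Tue 2004:Sun 2008:Fri 2012:Wed✓ 2016:Mon 2020:Sat 2024:Thu 2028:Tue 2032:Sun 2036:Fri 2040:Wed✓ 2044:Mon 2048:Sat …(8 more)… 2084:Tue 2088:Sun 2092:Fri 2096:Wed✓ 2104:Fri 2108:Wed✓ 2112:Mon 2116:Sat 2120:Thu 2124:Tue 2128:Sun 2132:Fri 2136:Wed✓
Wednesday: 2012, 2040, 2068, 2096, 2108, 2136 → 6.

6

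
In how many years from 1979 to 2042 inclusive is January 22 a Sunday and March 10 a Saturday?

3

Check each year's weekday for January 22 and March 10:
  1979: Mon/Sat  1980: Tue/Mon  1981: Thu/Tue  1982: Fri/Wed  1983: Sat/Thu  1984: Sun/Sat ✓  1985: Tue/Sun  1986: Wed/Mon  1987: Thu/Tue  1988: Fri/Thu  1989: Sun/Fri  1990: Mon/Sat  1991: Tue/Sun  1992: Wed/Tue  …(36 more)…  2029: Mon/Sat  2030: Tue/Sun  2031: Wed/Mon  2032: Thu/Wed  2033: Sat/Thu  2034: Sun/Fri  2035: Mon/Sat  2036: Tue/Mon  2037: Thu/Tue  2038: Fri/Wed  2039: Sat/Thu  2040: Sun/Sat ✓  2041: Tue/Sun  2042: Wed/Mon
Both conditions hold in: 1984, 2012, 2040 — 3.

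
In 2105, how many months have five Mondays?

A month of length L has five Mondays iff its first Monday is on day ≤ L−28 (so day 1–3 in a 31-day month, 1–2 in a 30-day month, day 1 in a leap February).
Checking each month of 2105: Jan starts Thu (31d); Feb starts Sun (28d); Mar starts Sun (31d) ✓; Apr starts Wed (30d); May starts Fri (31d); Jun starts Mon (30d) ✓; Jul starts Wed (31d); Aug starts Sat (31d) ✓; Sep starts Tue (30d); Oct starts Thu (31d); Nov starts Sun (30d) ✓; Dec starts Tue (31d).
Five-Monday months: March, June, August, November → 4.

4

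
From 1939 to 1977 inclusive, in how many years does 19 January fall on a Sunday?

Track 19 January's weekday year by year (advancing +1, or +2 across a Feb 29):
  1939: Thu  1940: Fri (+1)  1941: Sun (+2) ✓  1942: Mon (+1)  1943: Tue (+1)
  1944: Wed (+1)  1945: Fri (+2)  1946: Sat (+1)  1947: Sun (+1) ✓  1948: Mon (+1)
  1949: Wed (+2)  1950: Thu (+1)  1951: Fri (+1)  1952: Sat (+1)  … (11 more years) …
  1964: Sun (+1) ✓  1965: Tue (+2)  1966: Wed (+1)  1967: Thu (+1)  1968: Fri (+1)
  1969: Sun (+2) ✓  1970: Mon (+1)  1971: Tue (+1)  1972: Wed (+1)  1973: Fri (+2)
  1974: Sat (+1)  1975: Sun (+1) ✓  1976: Mon (+1)  1977: Wed (+2)
Sunday years: 1941, 1947, 1958, 1964, 1969, 1975 — 6 in total.

6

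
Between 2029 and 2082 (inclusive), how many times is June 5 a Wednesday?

Track June 5's weekday year by year (advancing +1, or +2 across a Feb 29):
  2029: Tue  2030: Wed (+1) ✓  2031: Thu (+1)  2032: Sat (+2)  2033: Sun (+1)
  2034: Mon (+1)  2035: Tue (+1)  2036: Thu (+2)  2037: Fri (+1)  2038: Sat (+1)
  2039: Sun (+1)  2040: Tue (+2)  2041: Wed (+1) ✓  2042: Thu (+1)  … (26 more years) …
  2069: Wed (+1) ✓  2070: Thu (+1)  2071: Fri (+1)  2072: Sun (+2)  2073: Mon (+1)
  2074: Tue (+1)  2075: Wed (+1) ✓  2076: Fri (+2)  2077: Sat (+1)  2078: Sun (+1)
  2079: Mon (+1)  2080: Wed (+2) ✓  2081: Thu (+1)  2082: Fri (+1)
Wednesday years: 2030, 2041, 2047, 2052, 2058, 2069, 2075, 2080 — 8 in total.

8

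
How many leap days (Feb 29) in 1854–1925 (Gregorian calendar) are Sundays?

2

Leap years in 1854–1925: 17 of them.
Feb 29 weekday advances by 5 (mod 7) from one leap year to the next four years later (or differs when a century non-leap intervenes).
Leap-day weekdays: 1856:Fri 1860:Wed 1864:Mon 1868:Sat 1872:Thu 1876:Tue 1880:Sun✓ 1884:Fri 1888:Wed 1892:Mon 1896:Sat 1904:Mon 1908:Sat 1912:Thu 1916:Tue 1920:Sun✓ 1924:Fri
Sunday: 1880, 1920 → 2.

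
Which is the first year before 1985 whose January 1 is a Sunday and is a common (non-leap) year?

1978

Jan 1 advances by 2 weekdays after a leap year and by 1 after a common year.
1985: Jan 1 is Tuesday.
1984: Sunday (leap)
1983: Saturday
1982: Friday
1981: Thursday
1980: Tuesday (leap)
1979: Monday
1978: Sunday
1978 begins on a Sunday and is a common year.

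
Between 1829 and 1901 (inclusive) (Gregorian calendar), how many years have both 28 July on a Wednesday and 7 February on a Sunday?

8

Check each year's weekday for 28 July and 7 February:
  1829: Tue/Sat  1830: Wed/Sun ✓  1831: Thu/Mon  1832: Sat/Tue  1833: Sun/Thu  1834: Mon/Fri  1835: Tue/Sat  1836: Thu/Sun  1837: Fri/Tue  1838: Sat/Wed  1839: Sun/Thu  1840: Tue/Fri  1841: Wed/Sun ✓  1842: Thu/Mon  …(45 more)…  1888: Sat/Tue  1889: Sun/Thu  1890: Mon/Fri  1891: Tue/Sat  1892: Thu/Sun  1893: Fri/Tue  1894: Sat/Wed  1895: Sun/Thu  1896: Tue/Fri  1897: Wed/Sun ✓  1898: Thu/Mon  1899: Fri/Tue  1900: Sat/Wed  1901: Sun/Thu
Both conditions hold in: 1830, 1841, 1847, 1858, 1869, 1875, 1886, 1897 — 8.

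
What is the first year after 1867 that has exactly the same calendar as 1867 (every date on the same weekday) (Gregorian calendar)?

1878

Two years share a calendar iff Jan 1 falls on the same weekday and both are leap or both are common. 1867: Jan 1 is Tuesday, common year.
1868: Jan 1 Wednesday, leap
1869: Jan 1 Friday, common
1870: Jan 1 Saturday, common
1871: Jan 1 Sunday, common
1872: Jan 1 Monday, leap
1873: Jan 1 Wednesday, common
1874: Jan 1 Thursday, common
1875: Jan 1 Friday, common
1876: Jan 1 Saturday, leap
1877: Jan 1 Monday, common
1878: Jan 1 Tuesday, common
1878 matches on both conditions.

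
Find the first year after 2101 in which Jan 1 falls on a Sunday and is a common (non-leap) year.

2102

Jan 1 advances by 2 weekdays after a leap year and by 1 after a common year.
2101: Jan 1 is Saturday.
2102: Sunday
2102 begins on a Sunday and is a common year.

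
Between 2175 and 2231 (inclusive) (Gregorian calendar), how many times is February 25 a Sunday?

Track February 25's weekday year by year (advancing +1, or +2 across a Feb 29):
  2175: Sat  2176: Sun (+1) ✓  2177: Tue (+2)  2178: Wed (+1)  2179: Thu (+1)
  2180: Fri (+1)  2181: Sun (+2) ✓  2182: Mon (+1)  2183: Tue (+1)  2184: Wed (+1)
  2185: Fri (+2)  2186: Sat (+1)  2187: Sun (+1) ✓  2188: Mon (+1)  … (29 more years) …
  2218: Wed (+1)  2219: Thu (+1)  2220: Fri (+1)  2221: Sun (+2) ✓  2222: Mon (+1)
  2223: Tue (+1)  2224: Wed (+1)  2225: Fri (+2)  2226: Sat (+1)  2227: Sun (+1) ✓
  2228: Mon (+1)  2229: Wed (+2)  2230: Thu (+1)  2231: Fri (+1)
Sunday years: 2176, 2181, 2187, 2198, 2210, 2216, 2221, 2227 — 8 in total.

8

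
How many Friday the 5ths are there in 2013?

Check the 5th of each month of 2013: Jan 5: Sat, Feb 5: Tue, Mar 5: Tue, Apr 5: Fri, May 5: Sun, Jun 5: Wed, Jul 5: Fri, Aug 5: Mon, Sep 5: Thu, Oct 5: Sat, Nov 5: Tue, Dec 5: Thu.
Friday occurs in April, July — 2 months.

2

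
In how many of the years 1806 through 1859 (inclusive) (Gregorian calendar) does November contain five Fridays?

November has 30 days; it has five Fridays when Friday falls among the first (month-length − 28) days — i.e. when November 1 is one of Friday/Thursday.
November 1 by year: 1806:Sat 1807:Sun 1808:Tue 1809:Wed 1810:Thu✓ 1811:Fri✓ 1812:Sun 1813:Mon 1814:Tue 1815:Wed 1816:Fri✓ 1817:Sat 1818:Sun 1819:Mon 1820:Wed …(24 more)… 1845:Sat 1846:Sun 1847:Mon 1848:Wed 1849:Thu✓ 1850:Fri✓ 1851:Sat 1852:Mon 1853:Tue 1854:Wed 1855:Thu✓ 1856:Sat 1857:Sun 1858:Mon 1859:Tue
Years with five Fridays: 1810, 1811, 1816, 1821, 1822, 1827, 1832, 1833, 1838, 1839, 1844, 1849, 1850, 1855 → 14.

14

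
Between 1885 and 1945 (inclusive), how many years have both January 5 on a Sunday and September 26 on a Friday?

Check each year's weekday for January 5 and September 26:
  1885: Mon/Sat  1886: Tue/Sun  1887: Wed/Mon  1888: Thu/Wed  1889: Sat/Thu  1890: Sun/Fri ✓  1891: Mon/Sat  1892: Tue/Mon  1893: Thu/Tue  1894: Fri/Wed  1895: Sat/Thu  1896: Sun/Sat  1897: Tue/Sun  1898: Wed/Mon  …(33 more)…  1932: Tue/Mon  1933: Thu/Tue  1934: Fri/Wed  1935: Sat/Thu  1936: Sun/Sat  1937: Tue/Sun  1938: Wed/Mon  1939: Thu/Tue  1940: Fri/Thu  1941: Sun/Fri ✓  1942: Mon/Sat  1943: Tue/Sun  1944: Wed/Tue  1945: Fri/Wed
Both conditions hold in: 1890, 1902, 1913, 1919, 1930, 1941 — 6.

6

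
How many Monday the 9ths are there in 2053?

Check the 9th of each month of 2053: Jan 9: Thu, Feb 9: Sun, Mar 9: Sun, Apr 9: Wed, May 9: Fri, Jun 9: Mon, Jul 9: Wed, Aug 9: Sat, Sep 9: Tue, Oct 9: Thu, Nov 9: Sun, Dec 9: Tue.
Monday occurs in June — 1 month.

1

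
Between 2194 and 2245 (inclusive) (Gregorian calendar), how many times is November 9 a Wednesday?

8

Track November 9's weekday year by year (advancing +1, or +2 across a Feb 29):
  2194: Sun  2195: Mon (+1)  2196: Wed (+2) ✓  2197: Thu (+1)  2198: Fri (+1)
  2199: Sat (+1)  2200: Sun (+1)  2201: Mon (+1)  2202: Tue (+1)  2203: Wed (+1) ✓
  2204: Fri (+2)  2205: Sat (+1)  2206: Sun (+1)  2207: Mon (+1)  … (24 more years) …
  2232: Fri (+2)  2233: Sat (+1)  2234: Sun (+1)  2235: Mon (+1)  2236: Wed (+2) ✓
  2237: Thu (+1)  2238: Fri (+1)  2239: Sat (+1)  2240: Mon (+2)  2241: Tue (+1)
  2242: Wed (+1) ✓  2243: Thu (+1)  2244: Sat (+2)  2245: Sun (+1)
Wednesday years: 2196, 2203, 2208, 2214, 2225, 2231, 2236, 2242 — 8 in total.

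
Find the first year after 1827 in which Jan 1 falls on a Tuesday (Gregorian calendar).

1828

Jan 1 advances by 2 weekdays after a leap year and by 1 after a common year.
1827: Jan 1 is Monday.
1828: Tuesday (leap)
1828 begins on a Tuesday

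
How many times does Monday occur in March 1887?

4

March 1887 has 31 days and begins on Tuesday.
The first Monday is March 7.
Mondays fall on 7, 14, 21, 28 — that's 4.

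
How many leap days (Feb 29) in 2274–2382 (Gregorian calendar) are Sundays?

4

Leap years in 2274–2382: 26 of them.
Feb 29 weekday advances by 5 (mod 7) from one leap year to the next four years later (or differs when a century non-leap intervenes).
Leap-day weekdays: 2276:Tue 2280:Sun✓ 2284:Fri 2288:Wed 2292:Mon 2296:Sat 2304:Mon 2308:Sat 2312:Thu 2316:Tue 2320:Sun✓ 2324:Fri 2328:Wed 2332:Mon 2336:Sat 2340:Thu 2344:Tue 2348:Sun✓ 2352:Fri 2356:Wed 2360:Mon 2364:Sat 2368:Thu 2372:Tue 2376:Sun✓ 2380:Fri
Sunday: 2280, 2320, 2348, 2376 → 4.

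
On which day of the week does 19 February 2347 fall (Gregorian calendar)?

January 1, 2347 is a Wednesday.
February 19 is day 50 of the year, i.e. 49 days after Jan 1.
49 mod 7 = 0, so advance 0 weekdays from Wednesday: Wednesday.

Wednesday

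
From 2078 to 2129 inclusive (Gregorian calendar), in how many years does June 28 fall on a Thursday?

7

Track June 28's weekday year by year (advancing +1, or +2 across a Feb 29):
  2078: Tue  2079: Wed (+1)  2080: Fri (+2)  2081: Sat (+1)  2082: Sun (+1)
  2083: Mon (+1)  2084: Wed (+2)  2085: Thu (+1) ✓  2086: Fri (+1)  2087: Sat (+1)
  2088: Mon (+2)  2089: Tue (+1)  2090: Wed (+1)  2091: Thu (+1) ✓  … (24 more years) …
  2116: Sun (+2)  2117: Mon (+1)  2118: Tue (+1)  2119: Wed (+1)  2120: Fri (+2)
  2121: Sat (+1)  2122: Sun (+1)  2123: Mon (+1)  2124: Wed (+2)  2125: Thu (+1) ✓
  2126: Fri (+1)  2127: Sat (+1)  2128: Mon (+2)  2129: Tue (+1)
Thursday years: 2085, 2091, 2096, 2103, 2108, 2114, 2125 — 7 in total.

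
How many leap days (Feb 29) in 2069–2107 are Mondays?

1

Leap years in 2069–2107: 8 of them.
Feb 29 weekday advances by 5 (mod 7) from one leap year to the next four years later (or differs when a century non-leap intervenes).
Leap-day weekdays: 2072:Mon✓ 2076:Sat 2080:Thu 2084:Tue 2088:Sun 2092:Fri 2096:Wed 2104:Fri
Monday: 2072 → 1.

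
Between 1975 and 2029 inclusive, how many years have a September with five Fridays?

September has 30 days; it has five Fridays when Friday falls among the first (month-length − 28) days — i.e. when September 1 is one of Friday/Thursday.
September 1 by year: 1975:Mon 1976:Wed 1977:Thu✓ 1978:Fri✓ 1979:Sat 1980:Mon 1981:Tue 1982:Wed 1983:Thu✓ 1984:Sat 1985:Sun 1986:Mon 1987:Tue 1988:Thu✓ 1989:Fri✓ …(25 more)… 2015:Tue 2016:Thu✓ 2017:Fri✓ 2018:Sat 2019:Sun 2020:Tue 2021:Wed 2022:Thu✓ 2023:Fri✓ 2024:Sun 2025:Mon 2026:Tue 2027:Wed 2028:Fri✓ 2029:Sat
Years with five Fridays: 1977, 1978, 1983, 1988, 1989, 1994, 1995, 2000, 2005, 2006, 2011, 2016, 2017, 2022, 2023, 2028 → 16.

16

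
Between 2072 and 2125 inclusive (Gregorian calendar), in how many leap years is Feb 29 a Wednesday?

2

Leap years in 2072–2125: 13 of them.
Feb 29 weekday advances by 5 (mod 7) from one leap year to the next four years later (or differs when a century non-leap intervenes).
Leap-day weekdays: 2072:Mon 2076:Sat 2080:Thu 2084:Tue 2088:Sun 2092:Fri 2096:Wed✓ 2104:Fri 2108:Wed✓ 2112:Mon 2116:Sat 2120:Thu 2124:Tue
Wednesday: 2096, 2108 → 2.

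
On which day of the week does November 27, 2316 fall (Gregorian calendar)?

January 1, 2316 is a Saturday.
November 27 is day 332 of the year, i.e. 331 days after Jan 1.
331 mod 7 = 2, so advance 2 weekdays from Saturday: Monday.

Monday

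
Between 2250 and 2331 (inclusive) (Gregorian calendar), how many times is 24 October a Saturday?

Track 24 October's weekday year by year (advancing +1, or +2 across a Feb 29):
  2250: Thu  2251: Fri (+1)  2252: Sun (+2)  2253: Mon (+1)  2254: Tue (+1)
  2255: Wed (+1)  2256: Fri (+2)  2257: Sat (+1) ✓  2258: Sun (+1)  2259: Mon (+1)
  2260: Wed (+2)  2261: Thu (+1)  2262: Fri (+1)  2263: Sat (+1) ✓  … (54 more years) …
  2318: Thu (+1)  2319: Fri (+1)  2320: Sun (+2)  2321: Mon (+1)  2322: Tue (+1)
  2323: Wed (+1)  2324: Fri (+2)  2325: Sat (+1) ✓  2326: Sun (+1)  2327: Mon (+1)
  2328: Wed (+2)  2329: Thu (+1)  2330: Fri (+1)  2331: Sat (+1) ✓
Saturday years: 2257, 2263, 2268, 2274, 2285, 2291, 2296, 2303, 2308, 2314, 2325, 2331 — 12 in total.

12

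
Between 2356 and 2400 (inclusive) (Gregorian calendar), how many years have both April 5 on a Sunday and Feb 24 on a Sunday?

0

Check each year's weekday for April 5 and Feb 24:
  2356: Thu/Fri  2357: Fri/Sun  2358: Sat/Mon  2359: Sun/Tue  2360: Tue/Wed  2361: Wed/Fri  2362: Thu/Sat  2363: Fri/Sun  2364: Sun/Mon  2365: Mon/Wed  2366: Tue/Thu  2367: Wed/Fri  2368: Fri/Sat  2369: Sat/Mon  …(17 more)…  2387: Sun/Tue  2388: Tue/Wed  2389: Wed/Fri  2390: Thu/Sat  2391: Fri/Sun  2392: Sun/Mon  2393: Mon/Wed  2394: Tue/Thu  2395: Wed/Fri  2396: Fri/Sat  2397: Sat/Mon  2398: Sun/Tue  2399: Mon/Wed  2400: Wed/Thu
Both conditions hold in: no year — 0.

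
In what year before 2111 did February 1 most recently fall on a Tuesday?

2107

From one year to the next, a fixed date's weekday advances by 1, or by 2 when a Feb 29 lies between the two dates.
2111: February 1 is Sunday.
2110: Saturday (−1)
2109: Friday (−1)
2108: Wednesday (−2)
2107: Tuesday (−1)
February 1 falls on a Tuesday in 2107.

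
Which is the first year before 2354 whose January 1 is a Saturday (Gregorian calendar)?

2349

Jan 1 advances by 2 weekdays after a leap year and by 1 after a common year.
2354: Jan 1 is Friday.
2353: Thursday
2352: Tuesday (leap)
2351: Monday
2350: Sunday
2349: Saturday
2349 begins on a Saturday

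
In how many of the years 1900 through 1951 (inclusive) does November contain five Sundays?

November has 30 days; it has five Sundays when Sunday falls among the first (month-length − 28) days — i.e. when November 1 is one of Sunday/Saturday.
November 1 by year: 1900:Thu 1901:Fri 1902:Sat✓ 1903:Sun✓ 1904:Tue 1905:Wed 1906:Thu 1907:Fri 1908:Sun✓ 1909:Mon 1910:Tue 1911:Wed 1912:Fri 1913:Sat✓ 1914:Sun✓ …(22 more)… 1937:Mon 1938:Tue 1939:Wed 1940:Fri 1941:Sat✓ 1942:Sun✓ 1943:Mon 1944:Wed 1945:Thu 1946:Fri 1947:Sat✓ 1948:Mon 1949:Tue 1950:Wed 1951:Thu
Years with five Sundays: 1902, 1903, 1908, 1913, 1914, 1919, 1924, 1925, 1930, 1931, 1936, 1941, 1942, 1947 → 14.

14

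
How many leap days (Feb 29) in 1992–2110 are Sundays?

Leap years in 1992–2110: 29 of them.
Feb 29 weekday advances by 5 (mod 7) from one leap year to the next four years later (or differs when a century non-leap intervenes).
Leap-day weekdays: 1992:Sat 1996:Thu 2000:Tue 2004:Sun✓ 2008:Fri 2012:Wed 2016:Mon 2020:Sat 2024:Thu 2028:Tue 2032:Sun✓ 2036:Fri 2040:Wed …(3 more)… 2056:Tue 2060:Sun✓ 2064:Fri 2068:Wed 2072:Mon 2076:Sat 2080:Thu 2084:Tue 2088:Sun✓ 2092:Fri 2096:Wed 2104:Fri 2108:Wed
Sunday: 2004, 2032, 2060, 2088 → 4.

4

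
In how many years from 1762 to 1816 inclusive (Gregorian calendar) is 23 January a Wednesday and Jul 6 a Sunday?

Check each year's weekday for 23 January and Jul 6:
  1762: Sat/Tue  1763: Sun/Wed  1764: Mon/Fri  1765: Wed/Sat  1766: Thu/Sun  1767: Fri/Mon  1768: Sat/Wed  1769: Mon/Thu  1770: Tue/Fri  1771: Wed/Sat  1772: Thu/Mon  1773: Sat/Tue  1774: Sun/Wed  1775: Mon/Thu  …(27 more)…  1803: Sun/Wed  1804: Mon/Fri  1805: Wed/Sat  1806: Thu/Sun  1807: Fri/Mon  1808: Sat/Wed  1809: Mon/Thu  1810: Tue/Fri  1811: Wed/Sat  1812: Thu/Mon  1813: Sat/Tue  1814: Sun/Wed  1815: Mon/Thu  1816: Tue/Sat
Both conditions hold in: 1788 — 1.

1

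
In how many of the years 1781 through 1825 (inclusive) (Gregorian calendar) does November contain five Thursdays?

November has 30 days; it has five Thursdays when Thursday falls among the first (month-length − 28) days — i.e. when November 1 is one of Thursday/Wednesday.
November 1 by year: 1781:Thu✓ 1782:Fri 1783:Sat 1784:Mon 1785:Tue 1786:Wed✓ 1787:Thu✓ 1788:Sat 1789:Sun 1790:Mon 1791:Tue 1792:Thu✓ 1793:Fri 1794:Sat 1795:Sun …(15 more)… 1811:Fri 1812:Sun 1813:Mon 1814:Tue 1815:Wed✓ 1816:Fri 1817:Sat 1818:Sun 1819:Mon 1820:Wed✓ 1821:Thu✓ 1822:Fri 1823:Sat 1824:Mon 1825:Tue
Years with five Thursdays: 1781, 1786, 1787, 1792, 1797, 1798, 1804, 1809, 1810, 1815, 1820, 1821 → 12.

12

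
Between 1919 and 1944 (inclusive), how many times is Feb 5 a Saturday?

4

Track Feb 5's weekday year by year (advancing +1, or +2 across a Feb 29):
  1919: Wed  1920: Thu (+1)  1921: Sat (+2) ✓  1922: Sun (+1)  1923: Mon (+1)
  1924: Tue (+1)  1925: Thu (+2)  1926: Fri (+1)  1927: Sat (+1) ✓  1928: Sun (+1)
  1929: Tue (+2)  1930: Wed (+1)  1931: Thu (+1)  1932: Fri (+1)  1933: Sun (+2)
  1934: Mon (+1)  1935: Tue (+1)  1936: Wed (+1)  1937: Fri (+2)  1938: Sat (+1) ✓
  1939: Sun (+1)  1940: Mon (+1)  1941: Wed (+2)  1942: Thu (+1)  1943: Fri (+1)
  1944: Sat (+1) ✓
Saturday years: 1921, 1927, 1938, 1944 — 4 in total.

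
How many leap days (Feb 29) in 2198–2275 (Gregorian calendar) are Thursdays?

3

Leap years in 2198–2275: 18 of them.
Feb 29 weekday advances by 5 (mod 7) from one leap year to the next four years later (or differs when a century non-leap intervenes).
Leap-day weekdays: 2204:Wed 2208:Mon 2212:Sat 2216:Thu✓ 2220:Tue 2224:Sun 2228:Fri 2232:Wed 2236:Mon 2240:Sat 2244:Thu✓ 2248:Tue 2252:Sun 2256:Fri 2260:Wed 2264:Mon 2268:Sat 2272:Thu✓
Thursday: 2216, 2244, 2272 → 3.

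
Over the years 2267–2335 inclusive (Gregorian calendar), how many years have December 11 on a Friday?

10

Track December 11's weekday year by year (advancing +1, or +2 across a Feb 29):
  2267: Wed  2268: Fri (+2) ✓  2269: Sat (+1)  2270: Sun (+1)  2271: Mon (+1)
  2272: Wed (+2)  2273: Thu (+1)  2274: Fri (+1) ✓  2275: Sat (+1)  2276: Mon (+2)
  2277: Tue (+1)  2278: Wed (+1)  2279: Thu (+1)  2280: Sat (+2)  … (41 more years) …
  2322: Mon (+1)  2323: Tue (+1)  2324: Thu (+2)  2325: Fri (+1) ✓  2326: Sat (+1)
  2327: Sun (+1)  2328: Tue (+2)  2329: Wed (+1)  2330: Thu (+1)  2331: Fri (+1) ✓
  2332: Sun (+2)  2333: Mon (+1)  2334: Tue (+1)  2335: Wed (+1)
Friday years: 2268, 2274, 2285, 2291, 2296, 2303, 2308, 2314, 2325, 2331 — 10 in total.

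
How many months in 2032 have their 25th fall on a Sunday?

Check the 25th of each month of 2032: Jan 25: Sun, Feb 25: Wed, Mar 25: Thu, Apr 25: Sun, May 25: Tue, Jun 25: Fri, Jul 25: Sun, Aug 25: Wed, Sep 25: Sat, Oct 25: Mon, Nov 25: Thu, Dec 25: Sat.
Sunday occurs in January, April, July — 3 months.

3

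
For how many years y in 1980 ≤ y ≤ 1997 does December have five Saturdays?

December has 31 days; it has five Saturdays when Saturday falls among the first (month-length − 28) days — i.e. when December 1 is one of Saturday/Friday/Thursday.
December 1 by year: 1980:Mon 1981:Tue 1982:Wed 1983:Thu✓ 1984:Sat✓ 1985:Sun 1986:Mon 1987:Tue 1988:Thu✓ 1989:Fri✓ 1990:Sat✓ 1991:Sun 1992:Tue 1993:Wed 1994:Thu✓ 1995:Fri✓ 1996:Sun 1997:Mon
Years with five Saturdays: 1983, 1984, 1988, 1989, 1990, 1994, 1995 → 7.

7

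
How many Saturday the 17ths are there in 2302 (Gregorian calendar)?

1

Check the 17th of each month of 2302: Jan 17: Fri, Feb 17: Mon, Mar 17: Mon, Apr 17: Thu, May 17: Sat, Jun 17: Tue, Jul 17: Thu, Aug 17: Sun, Sep 17: Wed, Oct 17: Fri, Nov 17: Mon, Dec 17: Wed.
Saturday occurs in May — 1 month.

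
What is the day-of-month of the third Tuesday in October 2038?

19

October 1, 2038 is a Friday, so the first Tuesday is the 5th.
The third Tuesday is 5 + 14 = 19.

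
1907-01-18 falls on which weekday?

January 1, 1907 is a Tuesday.
January 18 is day 18 of the year, i.e. 17 days after Jan 1.
17 mod 7 = 3, so advance 3 weekdays from Tuesday: Friday.

Friday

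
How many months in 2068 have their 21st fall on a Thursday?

Check the 21st of each month of 2068: Jan 21: Sat, Feb 21: Tue, Mar 21: Wed, Apr 21: Sat, May 21: Mon, Jun 21: Thu, Jul 21: Sat, Aug 21: Tue, Sep 21: Fri, Oct 21: Sun, Nov 21: Wed, Dec 21: Fri.
Thursday occurs in June — 1 month.

1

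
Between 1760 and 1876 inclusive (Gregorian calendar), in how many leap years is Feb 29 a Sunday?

Leap years in 1760–1876: 29 of them.
Feb 29 weekday advances by 5 (mod 7) from one leap year to the next four years later (or differs when a century non-leap intervenes).
Leap-day weekdays: 1760:Fri 1764:Wed 1768:Mon 1772:Sat 1776:Thu 1780:Tue 1784:Sun✓ 1788:Fri 1792:Wed 1796:Mon 1804:Wed 1808:Mon 1812:Sat …(3 more)… 1828:Fri 1832:Wed 1836:Mon 1840:Sat 1844:Thu 1848:Tue 1852:Sun✓ 1856:Fri 1860:Wed 1864:Mon 1868:Sat 1872:Thu 1876:Tue
Sunday: 1784, 1824, 1852 → 3.

3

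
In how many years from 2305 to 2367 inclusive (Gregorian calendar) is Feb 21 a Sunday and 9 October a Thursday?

0

Check each year's weekday for Feb 21 and 9 October:
  2305: Tue/Mon  2306: Wed/Tue  2307: Thu/Wed  2308: Fri/Fri  2309: Sun/Sat  2310: Mon/Sun  2311: Tue/Mon  2312: Wed/Wed  2313: Fri/Thu  2314: Sat/Fri  2315: Sun/Sat  2316: Mon/Mon  2317: Wed/Tue  2318: Thu/Wed  …(35 more)…  2354: Sun/Sat  2355: Mon/Sun  2356: Tue/Tue  2357: Thu/Wed  2358: Fri/Thu  2359: Sat/Fri  2360: Sun/Sun  2361: Tue/Mon  2362: Wed/Tue  2363: Thu/Wed  2364: Fri/Fri  2365: Sun/Sat  2366: Mon/Sun  2367: Tue/Mon
Both conditions hold in: no year — 0.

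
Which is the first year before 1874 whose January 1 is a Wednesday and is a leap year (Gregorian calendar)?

Jan 1 advances by 2 weekdays after a leap year and by 1 after a common year.
1874: Jan 1 is Thursday.
1873: Wednesday
1872: Monday (leap)
1871: Sunday
1870: Saturday
1869: Friday
1868: Wednesday (leap)
1868 begins on a Wednesday and is a leap year.

1868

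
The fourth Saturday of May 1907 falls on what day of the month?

25

May 1, 1907 is a Wednesday, so the first Saturday is the 4th.
The fourth Saturday is 4 + 21 = 25.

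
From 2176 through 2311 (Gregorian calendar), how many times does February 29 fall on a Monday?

6

Leap years in 2176–2311: 32 of them.
Feb 29 weekday advances by 5 (mod 7) from one leap year to the next four years later (or differs when a century non-leap intervenes).
Leap-day weekdays: 2176:Thu 2180:Tue 2184:Sun 2188:Fri 2192:Wed 2196:Mon✓ 2204:Wed 2208:Mon✓ 2212:Sat 2216:Thu 2220:Tue 2224:Sun 2228:Fri …(6 more)… 2256:Fri 2260:Wed 2264:Mon✓ 2268:Sat 2272:Thu 2276:Tue 2280:Sun 2284:Fri 2288:Wed 2292:Mon✓ 2296:Sat 2304:Mon✓ 2308:Sat
Monday: 2196, 2208, 2236, 2264, 2292, 2304 → 6.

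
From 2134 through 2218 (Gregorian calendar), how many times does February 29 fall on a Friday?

Leap years in 2134–2218: 20 of them.
Feb 29 weekday advances by 5 (mod 7) from one leap year to the next four years later (or differs when a century non-leap intervenes).
Leap-day weekdays: 2136:Wed 2140:Mon 2144:Sat 2148:Thu 2152:Tue 2156:Sun 2160:Fri✓ 2164:Wed 2168:Mon 2172:Sat 2176:Thu 2180:Tue 2184:Sun 2188:Fri✓ 2192:Wed 2196:Mon 2204:Wed 2208:Mon 2212:Sat 2216:Thu
Friday: 2160, 2188 → 2.

2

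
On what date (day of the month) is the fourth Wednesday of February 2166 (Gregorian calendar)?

February 1, 2166 is a Saturday, so the first Wednesday is the 5th.
The fourth Wednesday is 5 + 21 = 26.

26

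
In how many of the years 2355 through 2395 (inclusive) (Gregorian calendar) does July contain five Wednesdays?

July has 31 days; it has five Wednesdays when Wednesday falls among the first (month-length − 28) days — i.e. when July 1 is one of Wednesday/Tuesday/Monday.
July 1 by year: 2355:Fri 2356:Sun 2357:Mon✓ 2358:Tue✓ 2359:Wed✓ 2360:Fri 2361:Sat 2362:Sun 2363:Mon✓ 2364:Wed✓ 2365:Thu 2366:Fri 2367:Sat 2368:Mon✓ 2369:Tue✓ …(11 more)… 2381:Wed✓ 2382:Thu 2383:Fri 2384:Sun 2385:Mon✓ 2386:Tue✓ 2387:Wed✓ 2388:Fri 2389:Sat 2390:Sun 2391:Mon✓ 2392:Wed✓ 2393:Thu 2394:Fri 2395:Sat
Years with five Wednesdays: 2357, 2358, 2359, 2363, 2364, 2368, 2369, 2370, 2374, 2375, 2380, 2381, 2385, 2386, 2387, 2391, 2392 → 17.

17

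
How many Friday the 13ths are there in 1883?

Check the 13th of each month of 1883: Jan 13: Sat, Feb 13: Tue, Mar 13: Tue, Apr 13: Fri, May 13: Sun, Jun 13: Wed, Jul 13: Fri, Aug 13: Mon, Sep 13: Thu, Oct 13: Sat, Nov 13: Tue, Dec 13: Thu.
Friday occurs in April, July — 2 months.

2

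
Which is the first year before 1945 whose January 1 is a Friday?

Jan 1 advances by 2 weekdays after a leap year and by 1 after a common year.
1945: Jan 1 is Monday.
1944: Saturday (leap)
1943: Friday
1943 begins on a Friday

1943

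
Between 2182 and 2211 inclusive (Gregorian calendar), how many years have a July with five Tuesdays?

July has 31 days; it has five Tuesdays when Tuesday falls among the first (month-length − 28) days — i.e. when July 1 is one of Tuesday/Monday/Sunday.
July 1 by year: 2182:Mon✓ 2183:Tue✓ 2184:Thu 2185:Fri 2186:Sat 2187:Sun✓ 2188:Tue✓ 2189:Wed 2190:Thu 2191:Fri 2192:Sun✓ 2193:Mon✓ 2194:Tue✓ 2195:Wed 2196:Fri 2197:Sat 2198:Sun✓ 2199:Mon✓ 2200:Tue✓ 2201:Wed 2202:Thu 2203:Fri 2204:Sun✓ 2205:Mon✓ 2206:Tue✓ 2207:Wed 2208:Fri 2209:Sat 2210:Sun✓ 2211:Mon✓
Years with five Tuesdays: 2182, 2183, 2187, 2188, 2192, 2193, 2194, 2198, 2199, 2200, 2204, 2205, 2206, 2210, 2211 → 15.

15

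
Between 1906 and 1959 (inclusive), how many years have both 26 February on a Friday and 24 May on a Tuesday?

Check each year's weekday for 26 February and 24 May:
  1906: Mon/Thu  1907: Tue/Fri  1908: Wed/Sun  1909: Fri/Mon  1910: Sat/Tue  1911: Sun/Wed  1912: Mon/Fri  1913: Wed/Sat  1914: Thu/Sun  1915: Fri/Mon  1916: Sat/Wed  1917: Mon/Thu  1918: Tue/Fri  1919: Wed/Sat  …(26 more)…  1946: Tue/Fri  1947: Wed/Sat  1948: Thu/Mon  1949: Sat/Tue  1950: Sun/Wed  1951: Mon/Thu  1952: Tue/Sat  1953: Thu/Sun  1954: Fri/Mon  1955: Sat/Tue  1956: Sun/Thu  1957: Tue/Fri  1958: Wed/Sat  1959: Thu/Sun
Both conditions hold in: 1932 — 1.

1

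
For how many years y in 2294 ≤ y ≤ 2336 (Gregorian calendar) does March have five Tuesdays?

18

March has 31 days; it has five Tuesdays when Tuesday falls among the first (month-length − 28) days — i.e. when March 1 is one of Tuesday/Monday/Sunday.
March 1 by year: 2294:Thu 2295:Fri 2296:Sun✓ 2297:Mon✓ 2298:Tue✓ 2299:Wed 2300:Thu 2301:Fri 2302:Sat 2303:Sun✓ 2304:Tue✓ 2305:Wed 2306:Thu 2307:Fri 2308:Sun✓ …(13 more)… 2322:Wed 2323:Thu 2324:Sat 2325:Sun✓ 2326:Mon✓ 2327:Tue✓ 2328:Thu 2329:Fri 2330:Sat 2331:Sun✓ 2332:Tue✓ 2333:Wed 2334:Thu 2335:Fri 2336:Sun✓
Years with five Tuesdays: 2296, 2297, 2298, 2303, 2304, 2308, 2309, 2310, 2314, 2315, 2320, 2321, 2325, 2326, 2327, 2331, 2332, 2336 → 18.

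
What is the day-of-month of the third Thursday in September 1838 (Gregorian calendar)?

September 1, 1838 is a Saturday, so the first Thursday is the 6th.
The third Thursday is 6 + 14 = 20.

20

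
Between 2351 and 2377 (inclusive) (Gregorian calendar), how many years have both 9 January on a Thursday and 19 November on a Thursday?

Check each year's weekday for 9 January and 19 November:
  2351: Tue/Mon  2352: Wed/Wed  2353: Fri/Thu  2354: Sat/Fri  2355: Sun/Sat  2356: Mon/Mon  2357: Wed/Tue  2358: Thu/Wed  2359: Fri/Thu  2360: Sat/Sat  2361: Mon/Sun  2362: Tue/Mon  2363: Wed/Tue  2364: Thu/Thu ✓  2365: Sat/Fri  2366: Sun/Sat  2367: Mon/Sun  2368: Tue/Tue  2369: Thu/Wed  2370: Fri/Thu  2371: Sat/Fri  2372: Sun/Sun  2373: Tue/Mon  2374: Wed/Tue  2375: Thu/Wed  2376: Fri/Fri  2377: Sun/Sat
Both conditions hold in: 2364 — 1.

1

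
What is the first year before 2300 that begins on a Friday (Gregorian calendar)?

Jan 1 advances by 2 weekdays after a leap year and by 1 after a common year.
2300: Jan 1 is Monday.
2299: Sunday
2298: Saturday
2297: Friday
2297 begins on a Friday

2297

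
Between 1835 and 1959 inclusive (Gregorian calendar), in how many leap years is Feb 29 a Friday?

Leap years in 1835–1959: 30 of them.
Feb 29 weekday advances by 5 (mod 7) from one leap year to the next four years later (or differs when a century non-leap intervenes).
Leap-day weekdays: 1836:Mon 1840:Sat 1844:Thu 1848:Tue 1852:Sun 1856:Fri✓ 1860:Wed 1864:Mon 1868:Sat 1872:Thu 1876:Tue 1880:Sun 1884:Fri✓ …(4 more)… 1908:Sat 1912:Thu 1916:Tue 1920:Sun 1924:Fri✓ 1928:Wed 1932:Mon 1936:Sat 1940:Thu 1944:Tue 1948:Sun 1952:Fri✓ 1956:Wed
Friday: 1856, 1884, 1924, 1952 → 4.

4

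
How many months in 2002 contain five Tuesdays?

5

A month of length L has five Tuesdays iff its first Tuesday is on day ≤ L−28 (so day 1–3 in a 31-day month, 1–2 in a 30-day month, day 1 in a leap February).
Checking each month of 2002: Jan starts Tue (31d) ✓; Feb starts Fri (28d); Mar starts Fri (31d); Apr starts Mon (30d) ✓; May starts Wed (31d); Jun starts Sat (30d); Jul starts Mon (31d) ✓; Aug starts Thu (31d); Sep starts Sun (30d); Oct starts Tue (31d) ✓; Nov starts Fri (30d); Dec starts Sun (31d) ✓.
Five-Tuesday months: January, April, July, October, December → 5.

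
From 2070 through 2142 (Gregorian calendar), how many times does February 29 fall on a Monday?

3

Leap years in 2070–2142: 17 of them.
Feb 29 weekday advances by 5 (mod 7) from one leap year to the next four years later (or differs when a century non-leap intervenes).
Leap-day weekdays: 2072:Mon✓ 2076:Sat 2080:Thu 2084:Tue 2088:Sun 2092:Fri 2096:Wed 2104:Fri 2108:Wed 2112:Mon✓ 2116:Sat 2120:Thu 2124:Tue 2128:Sun 2132:Fri 2136:Wed 2140:Mon✓
Monday: 2072, 2112, 2140 → 3.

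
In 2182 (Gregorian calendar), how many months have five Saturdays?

4

A month of length L has five Saturdays iff its first Saturday is on day ≤ L−28 (so day 1–3 in a 31-day month, 1–2 in a 30-day month, day 1 in a leap February).
Checking each month of 2182: Jan starts Tue (31d); Feb starts Fri (28d); Mar starts Fri (31d) ✓; Apr starts Mon (30d); May starts Wed (31d); Jun starts Sat (30d) ✓; Jul starts Mon (31d); Aug starts Thu (31d) ✓; Sep starts Sun (30d); Oct starts Tue (31d); Nov starts Fri (30d) ✓; Dec starts Sun (31d).
Five-Saturday months: March, June, August, November → 4.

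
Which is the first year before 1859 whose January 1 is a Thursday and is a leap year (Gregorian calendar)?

1852

Jan 1 advances by 2 weekdays after a leap year and by 1 after a common year.
1859: Jan 1 is Saturday.
1858: Friday
1857: Thursday
1856: Tuesday (leap)
1855: Monday
1854: Sunday
1853: Saturday
1852: Thursday (leap)
1852 begins on a Thursday and is a leap year.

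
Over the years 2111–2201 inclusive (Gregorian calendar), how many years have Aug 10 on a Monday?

Track Aug 10's weekday year by year (advancing +1, or +2 across a Feb 29):
  2111: Mon ✓  2112: Wed (+2)  2113: Thu (+1)  2114: Fri (+1)  2115: Sat (+1)
  2116: Mon (+2) ✓  2117: Tue (+1)  2118: Wed (+1)  2119: Thu (+1)  2120: Sat (+2)
  2121: Sun (+1)  2122: Mon (+1) ✓  2123: Tue (+1)  2124: Thu (+2)  … (63 more years) …
  2188: Sun (+2)  2189: Mon (+1) ✓  2190: Tue (+1)  2191: Wed (+1)  2192: Fri (+2)
  2193: Sat (+1)  2194: Sun (+1)  2195: Mon (+1) ✓  2196: Wed (+2)  2197: Thu (+1)
  2198: Fri (+1)  2199: Sat (+1)  2200: Sun (+1)  2201: Mon (+1) ✓
Monday years: 2111, 2116, 2122, 2133, 2139, 2144, 2150, 2161, 2167, 2172, 2178, 2189, 2195, 2201 — 14 in total.

14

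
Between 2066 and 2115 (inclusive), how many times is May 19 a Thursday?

Track May 19's weekday year by year (advancing +1, or +2 across a Feb 29):
  2066: Wed  2067: Thu (+1) ✓  2068: Sat (+2)  2069: Sun (+1)  2070: Mon (+1)
  2071: Tue (+1)  2072: Thu (+2) ✓  2073: Fri (+1)  2074: Sat (+1)  2075: Sun (+1)
  2076: Tue (+2)  2077: Wed (+1)  2078: Thu (+1) ✓  2079: Fri (+1)  … (22 more years) …
  2102: Fri (+1)  2103: Sat (+1)  2104: Mon (+2)  2105: Tue (+1)  2106: Wed (+1)
  2107: Thu (+1) ✓  2108: Sat (+2)  2109: Sun (+1)  2110: Mon (+1)  2111: Tue (+1)
  2112: Thu (+2) ✓  2113: Fri (+1)  2114: Sat (+1)  2115: Sun (+1)
Thursday years: 2067, 2072, 2078, 2089, 2095, 2101, 2107, 2112 — 8 in total.

8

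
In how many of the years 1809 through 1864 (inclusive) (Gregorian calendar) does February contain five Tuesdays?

February has 28 days (29 in leap years); it has five Tuesdays when Tuesday falls among the first (month-length − 28) days — i.e. when February 1 is Tuesday in a leap year (never in a common year).
February 1 by year: 1809:Wed 1810:Thu 1811:Fri 1812:Sat 1813:Mon 1814:Tue 1815:Wed 1816:Thu 1817:Sat 1818:Sun 1819:Mon 1820:Tue✓ 1821:Thu 1822:Fri 1823:Sat …(26 more)… 1850:Fri 1851:Sat 1852:Sun 1853:Tue 1854:Wed 1855:Thu 1856:Fri 1857:Sun 1858:Mon 1859:Tue 1860:Wed 1861:Fri 1862:Sat 1863:Sun 1864:Mon
Years with five Tuesdays: 1820, 1848 → 2.

2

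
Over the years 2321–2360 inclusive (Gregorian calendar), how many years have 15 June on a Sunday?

Track 15 June's weekday year by year (advancing +1, or +2 across a Feb 29):
  2321: Wed  2322: Thu (+1)  2323: Fri (+1)  2324: Sun (+2) ✓  2325: Mon (+1)
  2326: Tue (+1)  2327: Wed (+1)  2328: Fri (+2)  2329: Sat (+1)  2330: Sun (+1) ✓
  2331: Mon (+1)  2332: Wed (+2)  2333: Thu (+1)  2334: Fri (+1)  … (12 more years) …
  2347: Sun (+1) ✓  2348: Tue (+2)  2349: Wed (+1)  2350: Thu (+1)  2351: Fri (+1)
  2352: Sun (+2) ✓  2353: Mon (+1)  2354: Tue (+1)  2355: Wed (+1)  2356: Fri (+2)
  2357: Sat (+1)  2358: Sun (+1) ✓  2359: Mon (+1)  2360: Wed (+2)
Sunday years: 2324, 2330, 2341, 2347, 2352, 2358 — 6 in total.

6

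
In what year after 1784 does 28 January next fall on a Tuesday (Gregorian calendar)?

1794

From one year to the next, a fixed date's weekday advances by 1, or by 2 when a Feb 29 lies between the two dates.
1784: January 28 is Wednesday.
1785: Friday (+2)
1786: Saturday (+1)
1787: Sunday (+1)
1788: Monday (+1)
1789: Wednesday (+2)
1790: Thursday (+1)
1791: Friday (+1)
1792: Saturday (+1)
1793: Monday (+2)
1794: Tuesday (+1)
28 January falls on a Tuesday in 1794.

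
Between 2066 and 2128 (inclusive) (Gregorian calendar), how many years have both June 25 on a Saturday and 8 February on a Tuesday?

7

Check each year's weekday for June 25 and 8 February:
  2066: Fri/Mon  2067: Sat/Tue ✓  2068: Mon/Wed  2069: Tue/Fri  2070: Wed/Sat  2071: Thu/Sun  2072: Sat/Mon  2073: Sun/Wed  2074: Mon/Thu  2075: Tue/Fri  2076: Thu/Sat  2077: Fri/Mon  2078: Sat/Tue ✓  2079: Sun/Wed  …(35 more)…  2115: Tue/Fri  2116: Thu/Sat  2117: Fri/Mon  2118: Sat/Tue ✓  2119: Sun/Wed  2120: Tue/Thu  2121: Wed/Sat  2122: Thu/Sun  2123: Fri/Mon  2124: Sun/Tue  2125: Mon/Thu  2126: Tue/Fri  2127: Wed/Sat  2128: Fri/Sun
Both conditions hold in: 2067, 2078, 2089, 2095, 2101, 2107, 2118 — 7.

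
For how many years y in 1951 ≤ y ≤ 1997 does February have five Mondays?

2

February has 28 days (29 in leap years); it has five Mondays when Monday falls among the first (month-length − 28) days — i.e. when February 1 is Monday in a leap year (never in a common year).
February 1 by year: 1951:Thu 1952:Fri 1953:Sun 1954:Mon 1955:Tue 1956:Wed 1957:Fri 1958:Sat 1959:Sun 1960:Mon✓ 1961:Wed 1962:Thu 1963:Fri 1964:Sat 1965:Mon …(17 more)… 1983:Tue 1984:Wed 1985:Fri 1986:Sat 1987:Sun 1988:Mon✓ 1989:Wed 1990:Thu 1991:Fri 1992:Sat 1993:Mon 1994:Tue 1995:Wed 1996:Thu 1997:Sat
Years with five Mondays: 1960, 1988 → 2.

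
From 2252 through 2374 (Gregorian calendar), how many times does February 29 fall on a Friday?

Leap years in 2252–2374: 30 of them.
Feb 29 weekday advances by 5 (mod 7) from one leap year to the next four years later (or differs when a century non-leap intervenes).
Leap-day weekdays: 2252:Sun 2256:Fri✓ 2260:Wed 2264:Mon 2268:Sat 2272:Thu 2276:Tue 2280:Sun 2284:Fri✓ 2288:Wed 2292:Mon 2296:Sat 2304:Mon …(4 more)… 2324:Fri✓ 2328:Wed 2332:Mon 2336:Sat 2340:Thu 2344:Tue 2348:Sun 2352:Fri✓ 2356:Wed 2360:Mon 2364:Sat 2368:Thu 2372:Tue
Friday: 2256, 2284, 2324, 2352 → 4.

4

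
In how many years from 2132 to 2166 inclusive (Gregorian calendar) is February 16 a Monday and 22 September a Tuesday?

4

Check each year's weekday for February 16 and 22 September:
  2132: Sat/Mon  2133: Mon/Tue ✓  2134: Tue/Wed  2135: Wed/Thu  2136: Thu/Sat  2137: Sat/Sun  2138: Sun/Mon  2139: Mon/Tue ✓  2140: Tue/Thu  2141: Thu/Fri  2142: Fri/Sat  2143: Sat/Sun  2144: Sun/Tue  2145: Tue/Wed  …(7 more)…  2153: Fri/Sat  2154: Sat/Sun  2155: Sun/Mon  2156: Mon/Wed  2157: Wed/Thu  2158: Thu/Fri  2159: Fri/Sat  2160: Sat/Mon  2161: Mon/Tue ✓  2162: Tue/Wed  2163: Wed/Thu  2164: Thu/Sat  2165: Sat/Sun  2166: Sun/Mon
Both conditions hold in: 2133, 2139, 2150, 2161 — 4.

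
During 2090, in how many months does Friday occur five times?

A month of length L has five Fridays iff its first Friday is on day ≤ L−28 (so day 1–3 in a 31-day month, 1–2 in a 30-day month, day 1 in a leap February).
Checking each month of 2090: Jan starts Sun (31d); Feb starts Wed (28d); Mar starts Wed (31d) ✓; Apr starts Sat (30d); May starts Mon (31d); Jun starts Thu (30d) ✓; Jul starts Sat (31d); Aug starts Tue (31d); Sep starts Fri (30d) ✓; Oct starts Sun (31d); Nov starts Wed (30d); Dec starts Fri (31d) ✓.
Five-Friday months: March, June, September, December → 4.

4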